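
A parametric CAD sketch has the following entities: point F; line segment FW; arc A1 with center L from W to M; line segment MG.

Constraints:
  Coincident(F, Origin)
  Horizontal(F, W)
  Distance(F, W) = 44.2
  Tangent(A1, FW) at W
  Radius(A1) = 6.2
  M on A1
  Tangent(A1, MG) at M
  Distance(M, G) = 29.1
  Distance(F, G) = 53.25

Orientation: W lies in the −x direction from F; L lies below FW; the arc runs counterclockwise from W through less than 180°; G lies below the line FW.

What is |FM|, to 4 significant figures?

50.69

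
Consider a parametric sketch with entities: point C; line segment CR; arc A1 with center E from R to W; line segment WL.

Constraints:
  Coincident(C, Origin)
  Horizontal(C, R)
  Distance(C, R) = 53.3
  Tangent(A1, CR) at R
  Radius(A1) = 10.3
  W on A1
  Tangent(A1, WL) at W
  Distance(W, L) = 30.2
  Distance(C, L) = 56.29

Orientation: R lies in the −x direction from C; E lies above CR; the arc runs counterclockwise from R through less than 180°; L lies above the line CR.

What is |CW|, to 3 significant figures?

44.0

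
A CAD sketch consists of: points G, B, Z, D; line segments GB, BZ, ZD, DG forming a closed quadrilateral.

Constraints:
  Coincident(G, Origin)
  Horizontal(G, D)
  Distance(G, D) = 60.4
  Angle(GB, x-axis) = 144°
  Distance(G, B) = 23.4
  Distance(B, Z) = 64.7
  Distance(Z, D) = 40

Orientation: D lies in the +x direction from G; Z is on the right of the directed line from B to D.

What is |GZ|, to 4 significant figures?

41.36

G is at the origin; GD is horizontal with |GD| = 60.4 and D in +x, so D = (60.4, 0). GB runs at 144.0° with |GB| = 23.4, so B = (-18.93, 13.75). Z is determined by |BZ| = 64.7 and |ZD| = 40.0 together: it lies at the intersection of circle(B, 64.7) and circle(D, 40.0). With |BD| = 80.51, the foot of the radical line on BD is 56.32 from B and the perpendicular offset is √(64.7² − 56.32²) = 31.85. Taking the right-of-BD solution: Z = (31.12, -27.25).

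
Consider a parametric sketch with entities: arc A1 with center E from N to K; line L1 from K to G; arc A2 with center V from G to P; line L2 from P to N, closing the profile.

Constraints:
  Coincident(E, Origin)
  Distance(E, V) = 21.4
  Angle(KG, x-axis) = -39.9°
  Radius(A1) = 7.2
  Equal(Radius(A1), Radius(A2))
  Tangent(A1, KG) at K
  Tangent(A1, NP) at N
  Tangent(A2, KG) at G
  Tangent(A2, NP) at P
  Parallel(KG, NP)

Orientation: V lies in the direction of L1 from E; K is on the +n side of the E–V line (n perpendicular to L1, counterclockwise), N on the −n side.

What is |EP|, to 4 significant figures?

22.58

Tangency of A1 to both parallel lines with radius 7.2 puts K and N at E ± 7.2·n: K = (4.618, 5.524), N = (-4.618, -5.524). Equal radii place G and P the same way about V: G = V + 7.2·n = (21.04, -8.203), P = V − 7.2·n = (11.80, -19.25). Then |EP| = |P − E| = 22.58.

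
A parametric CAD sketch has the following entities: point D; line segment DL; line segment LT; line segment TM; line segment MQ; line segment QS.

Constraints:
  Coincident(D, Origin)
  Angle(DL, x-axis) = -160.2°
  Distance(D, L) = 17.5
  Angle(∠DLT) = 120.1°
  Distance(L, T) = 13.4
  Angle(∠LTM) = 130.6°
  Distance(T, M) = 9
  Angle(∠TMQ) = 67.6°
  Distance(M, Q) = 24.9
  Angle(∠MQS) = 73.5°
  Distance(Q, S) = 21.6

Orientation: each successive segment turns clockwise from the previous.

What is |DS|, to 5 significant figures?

22.434

D is at the origin; DL runs at -160.2° with length 17.5, so L = (-16.465, -5.9279). ∠DLT = 120.1° gives LT at 139.90° from the x-axis; with |LT| = 13.4, T = (-26.715, 2.7033). ∠LTM = 130.6° gives TM at 90.500° from the x-axis; with |TM| = 9.0, M = (-26.794, 11.703). ∠TMQ = 67.6° gives MQ at -21.900° from the x-axis; with |MQ| = 24.9, Q = (-3.6908, 2.4156). ∠MQS = 73.5° gives QS at -128.40° from the x-axis; with |QS| = 21.6, S = (-17.108, -14.512). Then |DS| = |S − D| = 22.434.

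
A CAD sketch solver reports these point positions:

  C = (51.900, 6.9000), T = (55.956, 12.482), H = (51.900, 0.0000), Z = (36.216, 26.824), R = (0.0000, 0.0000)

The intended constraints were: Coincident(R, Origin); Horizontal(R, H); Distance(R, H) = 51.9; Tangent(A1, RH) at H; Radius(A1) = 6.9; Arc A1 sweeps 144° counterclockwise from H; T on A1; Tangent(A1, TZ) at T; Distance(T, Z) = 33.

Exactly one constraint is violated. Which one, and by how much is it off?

Distance(T, Z) = 33 — off by 8.60.

R = (0.00, 0.00) ✓; R.y = 0.00, H.y = 0.00 ✓; |RH| = 51.90 ✓; ∠(CH, HR) = 90.00° ✓; |CH| = 6.900 ✓; bearing(C→T) − bearing(C→H) = 144.0° ✓; |CT| = 6.900 ✓; ∠(CT, TZ) = 90.00° ✓; |TZ| = 24.40 ✗.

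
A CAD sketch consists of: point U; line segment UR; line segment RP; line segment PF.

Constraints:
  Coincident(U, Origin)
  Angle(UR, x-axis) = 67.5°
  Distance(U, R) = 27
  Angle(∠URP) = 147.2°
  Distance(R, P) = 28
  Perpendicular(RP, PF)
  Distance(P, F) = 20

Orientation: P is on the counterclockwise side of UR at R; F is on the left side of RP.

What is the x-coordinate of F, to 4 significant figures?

-14.35

U is at the origin; UR runs at 67.5° with length 27.0, so R = 27.0·(cos 67.5°, sin 67.5°) = (10.33, 24.94). ∠URP = 147.2°, so RP runs at 67.5° + (180° − 147.2°) = 100.3° from the x-axis; with |RP| = 28.0, P = R + 28.0·(cos 100.3°, sin 100.3°) = (5.326, 52.49). The perpendicularity gives PF at right angles to RP; with |PF| = 20.0 on the left of RP, F = P + 20.0·(-0.9839, -0.1788) = (-14.35, 48.92). So F.x = -14.35.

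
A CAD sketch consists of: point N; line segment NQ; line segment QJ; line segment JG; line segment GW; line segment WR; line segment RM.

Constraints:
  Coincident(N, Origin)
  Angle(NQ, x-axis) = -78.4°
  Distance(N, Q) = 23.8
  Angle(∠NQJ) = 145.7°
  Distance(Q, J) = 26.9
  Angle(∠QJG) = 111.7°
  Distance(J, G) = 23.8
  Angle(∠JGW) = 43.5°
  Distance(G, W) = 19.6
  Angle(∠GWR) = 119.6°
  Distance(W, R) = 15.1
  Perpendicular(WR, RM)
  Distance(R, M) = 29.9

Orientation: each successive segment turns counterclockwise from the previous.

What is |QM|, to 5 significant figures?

46.583

∠GWR = 119.6° gives WR at -138.90° from the x-axis; with |WR| = 15.1, R = (15.934, -35.726). The perpendicularity gives RM at right angles to WR, so RM runs at -48.900°; with |RM| = 29.9, M = (35.590, -58.258). Then |QM| = |M − Q| = 46.583.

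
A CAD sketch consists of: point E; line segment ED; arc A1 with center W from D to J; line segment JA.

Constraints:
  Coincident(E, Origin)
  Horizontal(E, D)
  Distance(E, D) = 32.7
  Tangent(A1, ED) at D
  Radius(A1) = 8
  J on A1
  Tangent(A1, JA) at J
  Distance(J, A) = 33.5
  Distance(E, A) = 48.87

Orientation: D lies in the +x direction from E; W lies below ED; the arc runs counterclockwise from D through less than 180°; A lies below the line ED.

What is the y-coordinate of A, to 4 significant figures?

-41.68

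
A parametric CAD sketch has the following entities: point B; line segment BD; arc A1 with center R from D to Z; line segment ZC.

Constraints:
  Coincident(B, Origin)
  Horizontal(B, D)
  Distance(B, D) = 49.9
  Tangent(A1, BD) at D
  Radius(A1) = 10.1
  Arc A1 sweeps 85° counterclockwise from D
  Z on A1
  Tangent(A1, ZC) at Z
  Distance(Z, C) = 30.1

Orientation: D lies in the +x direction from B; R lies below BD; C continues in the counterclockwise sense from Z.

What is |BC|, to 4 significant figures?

54.06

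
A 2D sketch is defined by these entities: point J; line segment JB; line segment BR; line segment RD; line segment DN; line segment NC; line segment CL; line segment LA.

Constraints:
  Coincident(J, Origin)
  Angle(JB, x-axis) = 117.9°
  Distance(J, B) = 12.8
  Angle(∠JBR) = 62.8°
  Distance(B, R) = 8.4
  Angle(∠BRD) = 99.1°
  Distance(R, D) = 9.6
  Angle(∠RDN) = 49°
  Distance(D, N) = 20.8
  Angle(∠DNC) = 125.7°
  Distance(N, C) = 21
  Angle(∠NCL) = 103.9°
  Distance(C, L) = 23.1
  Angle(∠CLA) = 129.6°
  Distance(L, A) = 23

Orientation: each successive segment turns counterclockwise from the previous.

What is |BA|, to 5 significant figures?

36.468

J is at the origin; JB runs at 117.9° with length 12.8, so B = (-5.9895, 11.312). ∠JBR = 62.8° gives BR at -124.90° from the x-axis; with |BR| = 8.4, R = (-10.796, 4.4229). ∠BRD = 99.1° gives RD at -44.000° from the x-axis; with |RD| = 9.6, D = (-3.8899, -2.2458). ∠RDN = 49.0° gives DN at 87.000° from the x-axis; with |DN| = 20.8, N = (-2.8013, 18.526). ∠DNC = 125.7° gives NC at 141.30° from the x-axis; with |NC| = 21.0, C = (-19.190, 31.656). ∠NCL = 103.9° gives CL at -142.60° from the x-axis; with |CL| = 23.1, L = (-37.541, 17.625). ∠CLA = 129.6° gives LA at -92.200° from the x-axis; with |LA| = 23.0, A = (-38.424, -5.3576). Then |BA| = |A − B| = 36.468.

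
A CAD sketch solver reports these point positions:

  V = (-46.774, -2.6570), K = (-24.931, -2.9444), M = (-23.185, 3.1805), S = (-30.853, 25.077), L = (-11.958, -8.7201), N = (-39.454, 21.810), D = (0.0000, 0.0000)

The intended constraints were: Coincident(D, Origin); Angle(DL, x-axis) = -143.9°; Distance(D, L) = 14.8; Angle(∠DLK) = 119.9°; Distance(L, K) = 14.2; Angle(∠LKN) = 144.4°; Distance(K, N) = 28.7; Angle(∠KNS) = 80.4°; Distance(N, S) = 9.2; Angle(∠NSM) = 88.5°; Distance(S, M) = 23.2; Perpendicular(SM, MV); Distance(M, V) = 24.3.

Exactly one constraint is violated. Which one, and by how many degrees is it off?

Perpendicular(SM, MV) — off by 5.40°.

D = (0.00, 0.00) ✓; DL at -143.9° ✓; |DL| = 14.80 ✓; ∠DLK = 119.9° ✓; |LK| = 14.20 ✓; ∠LKN = 144.4° ✓; |KN| = 28.70 ✓; ∠KNS = 80.40° ✓; |NS| = 9.201 ✓; ∠NSM = 88.50° ✓; |SM| = 23.20 ✓; ∠(SM, MV) = 95.40° ✗; |MV| = 24.30 ✓.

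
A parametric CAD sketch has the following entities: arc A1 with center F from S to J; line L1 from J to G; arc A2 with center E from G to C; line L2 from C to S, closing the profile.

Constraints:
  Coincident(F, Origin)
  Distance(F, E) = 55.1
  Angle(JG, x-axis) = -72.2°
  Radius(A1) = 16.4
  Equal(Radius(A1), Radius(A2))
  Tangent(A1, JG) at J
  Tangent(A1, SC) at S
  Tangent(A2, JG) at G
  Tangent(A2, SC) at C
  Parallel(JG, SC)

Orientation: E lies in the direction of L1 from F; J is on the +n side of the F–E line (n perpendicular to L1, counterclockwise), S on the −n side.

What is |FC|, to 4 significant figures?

57.49

Tangency of A1 to both parallel lines with radius 16.4 puts J and S at F ± 16.4·n: J = (15.61, 5.013), S = (-15.61, -5.013). Equal radii place G and C the same way about E: G = E + 16.4·n = (32.46, -47.45), C = E − 16.4·n = (1.229, -57.48). Then |FC| = |C − F| = 57.49.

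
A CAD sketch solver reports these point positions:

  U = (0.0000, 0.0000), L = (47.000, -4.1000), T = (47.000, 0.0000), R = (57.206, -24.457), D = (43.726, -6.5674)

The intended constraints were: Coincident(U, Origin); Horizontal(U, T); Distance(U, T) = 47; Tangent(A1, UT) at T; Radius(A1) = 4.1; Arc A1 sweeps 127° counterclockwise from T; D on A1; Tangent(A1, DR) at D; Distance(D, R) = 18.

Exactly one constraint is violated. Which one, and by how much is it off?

Distance(D, R) = 18 — off by 4.40.

U = (0.00, 0.00) ✓; U.y = 0.00, T.y = 0.00 ✓; |UT| = 47.00 ✓; ∠(LT, TU) = 90.00° ✓; |LT| = 4.100 ✓; bearing(L→D) − bearing(L→T) = 127.0° ✓; |LD| = 4.100 ✓; ∠(LD, DR) = 90.00° ✓; |DR| = 22.40 ✗.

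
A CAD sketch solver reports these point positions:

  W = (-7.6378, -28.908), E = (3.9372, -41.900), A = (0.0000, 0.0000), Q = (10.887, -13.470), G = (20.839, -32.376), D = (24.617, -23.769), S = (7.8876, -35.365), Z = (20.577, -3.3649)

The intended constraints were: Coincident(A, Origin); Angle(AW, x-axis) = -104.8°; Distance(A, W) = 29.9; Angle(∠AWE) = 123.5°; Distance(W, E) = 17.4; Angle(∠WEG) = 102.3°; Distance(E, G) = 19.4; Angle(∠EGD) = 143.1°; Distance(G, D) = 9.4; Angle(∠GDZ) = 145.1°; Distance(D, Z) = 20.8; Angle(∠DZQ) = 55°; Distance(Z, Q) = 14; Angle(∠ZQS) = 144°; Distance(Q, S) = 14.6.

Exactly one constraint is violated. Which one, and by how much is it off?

Distance(Q, S) = 14.6 — off by 7.50.

A = (0.00, 0.00) ✓; AW at -104.8° ✓; |AW| = 29.90 ✓; ∠AWE = 123.5° ✓; |WE| = 17.40 ✓; ∠WEG = 102.3° ✓; |EG| = 19.40 ✓; ∠EGD = 143.1° ✓; |GD| = 9.400 ✓; ∠GDZ = 145.1° ✓; |DZ| = 20.80 ✓; ∠DZQ = 55.00° ✓; |ZQ| = 14.00 ✓; ∠ZQS = 144.0° ✓; |QS| = 22.10 ✗.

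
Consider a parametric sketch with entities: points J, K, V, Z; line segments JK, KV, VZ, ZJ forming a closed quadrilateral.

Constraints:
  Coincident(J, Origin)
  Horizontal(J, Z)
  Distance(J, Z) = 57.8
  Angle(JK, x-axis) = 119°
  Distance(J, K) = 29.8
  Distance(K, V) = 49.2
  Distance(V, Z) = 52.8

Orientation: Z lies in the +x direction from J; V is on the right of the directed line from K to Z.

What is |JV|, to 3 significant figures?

19.4

Checks: |KV| = 49.20 ✓; |VZ| = 52.80 ✓.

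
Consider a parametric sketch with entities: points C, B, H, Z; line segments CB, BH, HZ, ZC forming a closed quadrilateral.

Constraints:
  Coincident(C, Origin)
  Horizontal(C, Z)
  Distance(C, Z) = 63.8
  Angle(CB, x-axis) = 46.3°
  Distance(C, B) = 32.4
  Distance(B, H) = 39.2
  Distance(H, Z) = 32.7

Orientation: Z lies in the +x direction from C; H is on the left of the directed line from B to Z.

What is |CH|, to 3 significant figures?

68.7

C is at the origin; C and Z share the same y with |CZ| = 63.8 and Z in +x, so Z = (63.8, 0). CB runs at 46.3° with |CB| = 32.4, so B = (22.4, 23.4). H is determined by |BH| = 39.2 and |HZ| = 32.7 together: it lies at the intersection of circle(B, 39.2) and circle(Z, 32.7). With |BZ| = 47.6, the foot of the radical line on BZ is 28.7 from B and the perpendicular offset is √(39.2² − 28.7²) = 26.7. Taking the left-of-BZ solution: H = (60.5, 32.5).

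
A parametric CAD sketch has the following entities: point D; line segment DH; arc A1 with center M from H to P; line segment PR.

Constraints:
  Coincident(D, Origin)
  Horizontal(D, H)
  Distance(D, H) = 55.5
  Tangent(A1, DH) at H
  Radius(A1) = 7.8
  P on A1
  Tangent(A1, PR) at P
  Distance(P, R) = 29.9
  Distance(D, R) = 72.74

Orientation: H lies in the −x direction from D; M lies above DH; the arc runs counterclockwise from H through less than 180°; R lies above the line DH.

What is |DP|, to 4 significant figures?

49.84

D is at the origin; DH is horizontal with |DH| = 55.5 and H on the −x side, so H = (-55.50, 0.000). The tangent condition forces MH to be normal to DH, so M = H + (0, 7.8) = (-55.50, 7.800). Since MP ⟂ PR (tangency), |MR| = √(7.8² + 29.9²) = 30.90 regardless of where P sits on A1. So R lies on both circle(D, 72.74) and circle(M, 30.90); the above-DH intersection is R = (-62.02, 38.00). P is the foot of the tangent from R: P = (-48.54, 11.32).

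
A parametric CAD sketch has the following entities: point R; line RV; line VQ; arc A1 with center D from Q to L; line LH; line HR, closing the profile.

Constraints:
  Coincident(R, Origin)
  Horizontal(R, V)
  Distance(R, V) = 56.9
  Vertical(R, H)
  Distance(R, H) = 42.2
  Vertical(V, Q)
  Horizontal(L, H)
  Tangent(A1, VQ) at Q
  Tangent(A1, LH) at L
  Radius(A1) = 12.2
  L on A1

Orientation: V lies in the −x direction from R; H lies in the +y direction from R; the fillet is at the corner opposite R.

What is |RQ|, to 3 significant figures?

64.3

R is at the origin; RV is horizontal with |RV| = 56.9 and V on the −x side, so V = (-56.9, 0.00). RH is vertical with |RH| = 42.2 and H on the +y side, so H = (0.00, 42.2). The virtual corner opposite R is at (-56.9, 42.2). The tangent condition forces DQ to be normal to VQ and since A1 is tangent to LH there, DL ⟂ LH, with radius 12.2, so the center D sits 12.2 in from both sides at D = (-44.7, 30.0). That places the tangent points at Q = (-56.9, 30.0) on VQ and L = (-44.7, 42.2) on LH. Then |RQ| = |Q − R| = 64.3.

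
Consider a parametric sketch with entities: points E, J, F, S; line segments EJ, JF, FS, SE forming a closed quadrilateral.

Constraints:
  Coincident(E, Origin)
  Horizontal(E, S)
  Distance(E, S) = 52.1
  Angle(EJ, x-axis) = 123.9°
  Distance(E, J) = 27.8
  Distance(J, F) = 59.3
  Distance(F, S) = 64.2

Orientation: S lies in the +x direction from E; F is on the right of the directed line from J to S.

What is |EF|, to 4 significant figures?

34.71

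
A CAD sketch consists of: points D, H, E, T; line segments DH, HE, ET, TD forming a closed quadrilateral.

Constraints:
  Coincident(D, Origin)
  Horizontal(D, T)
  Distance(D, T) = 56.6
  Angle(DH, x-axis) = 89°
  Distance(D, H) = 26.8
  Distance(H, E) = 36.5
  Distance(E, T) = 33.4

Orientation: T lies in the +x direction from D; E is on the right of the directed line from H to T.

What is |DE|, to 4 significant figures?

23.31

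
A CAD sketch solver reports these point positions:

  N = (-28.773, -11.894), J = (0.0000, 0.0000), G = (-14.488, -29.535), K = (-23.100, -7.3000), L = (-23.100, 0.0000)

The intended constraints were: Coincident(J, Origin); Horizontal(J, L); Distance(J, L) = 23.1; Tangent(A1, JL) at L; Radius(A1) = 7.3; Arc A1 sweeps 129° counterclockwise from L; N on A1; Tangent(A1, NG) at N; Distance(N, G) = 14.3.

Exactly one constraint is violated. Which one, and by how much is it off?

Distance(N, G) = 14.3 — off by 8.40.

J = (0.00, 0.00) ✓; J.y = 0.00, L.y = 0.00 ✓; |JL| = 23.10 ✓; ∠(KL, LJ) = 90.00° ✓; |KL| = 7.300 ✓; bearing(K→N) − bearing(K→L) = 129.0° ✓; |KN| = 7.300 ✓; ∠(KN, NG) = 90.00° ✓; |NG| = 22.70 ✗.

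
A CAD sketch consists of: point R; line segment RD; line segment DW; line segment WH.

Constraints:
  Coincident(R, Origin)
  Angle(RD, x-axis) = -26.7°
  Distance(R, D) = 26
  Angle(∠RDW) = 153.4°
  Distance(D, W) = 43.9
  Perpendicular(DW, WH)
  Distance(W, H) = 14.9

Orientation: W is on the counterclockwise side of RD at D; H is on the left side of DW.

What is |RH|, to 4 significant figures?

67.23

R is at the origin; RD runs at -26.7° with length 26.0, so D = 26.0·(cos -26.7°, sin -26.7°) = (23.23, -11.68). ∠RDW = 153.4°, so DW runs at -26.7° + (180° − 153.4°) = -0.1000° from the x-axis; with |DW| = 43.9, W = D + 43.9·(cos -0.1000°, sin -0.1000°) = (67.13, -11.76). DW ⟂ WH; with |WH| = 14.9 on the left of DW, H = W + 14.9·(0.001745, 1.000) = (67.15, 3.141). Then |RH| = |H − R| = 67.23.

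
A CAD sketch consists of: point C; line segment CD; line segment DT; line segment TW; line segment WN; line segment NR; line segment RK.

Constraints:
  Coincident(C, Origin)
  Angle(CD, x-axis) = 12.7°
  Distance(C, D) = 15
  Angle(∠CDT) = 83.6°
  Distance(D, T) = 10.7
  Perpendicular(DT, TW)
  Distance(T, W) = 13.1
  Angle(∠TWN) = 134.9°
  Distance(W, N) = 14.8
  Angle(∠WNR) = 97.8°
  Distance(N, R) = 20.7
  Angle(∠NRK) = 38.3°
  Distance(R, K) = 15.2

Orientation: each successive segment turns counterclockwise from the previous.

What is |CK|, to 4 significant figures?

4.980

∠WNR = 97.8° gives NR at -33.60° from the x-axis; with |NR| = 20.7, R = (9.553, -15.66). ∠NRK = 38.3° gives RK at 108.1° from the x-axis; with |RK| = 15.2, K = (4.831, -1.210). Then |CK| = |K − C| = 4.980.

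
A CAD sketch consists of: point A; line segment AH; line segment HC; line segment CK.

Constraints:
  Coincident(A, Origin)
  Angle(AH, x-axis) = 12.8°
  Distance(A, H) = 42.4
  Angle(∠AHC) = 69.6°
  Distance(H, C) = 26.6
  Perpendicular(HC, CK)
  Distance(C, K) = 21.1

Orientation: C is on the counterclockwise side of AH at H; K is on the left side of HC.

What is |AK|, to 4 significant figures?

22.07

∠AHC = 69.6°, so HC runs at 12.8° + (180° − 69.6°) = 123.2° from the x-axis; with |HC| = 26.6, C = H + 26.6·(cos 123.2°, sin 123.2°) = (26.78, 31.65). The perpendicularity gives CK at right angles to HC; with |CK| = 21.1 on the left of HC, K = C + 21.1·(-0.8368, -0.5476) = (9.125, 20.10). Then |AK| = |K − A| = 22.07.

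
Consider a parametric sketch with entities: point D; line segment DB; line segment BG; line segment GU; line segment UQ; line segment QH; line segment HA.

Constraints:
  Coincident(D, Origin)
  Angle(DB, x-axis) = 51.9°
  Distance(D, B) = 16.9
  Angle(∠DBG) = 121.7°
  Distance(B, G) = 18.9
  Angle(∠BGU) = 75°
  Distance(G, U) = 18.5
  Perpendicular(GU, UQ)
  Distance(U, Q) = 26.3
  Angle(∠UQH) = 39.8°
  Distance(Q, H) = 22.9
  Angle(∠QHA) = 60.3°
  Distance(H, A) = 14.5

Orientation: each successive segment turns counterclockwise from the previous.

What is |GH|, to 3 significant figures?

9.52

The perpendicularity gives UQ at right angles to GU, so UQ runs at -54.8°; with |UQ| = 26.3, Q = (3.94, -1.12). ∠UQH = 39.8° gives QH at 85.4° from the x-axis; with |QH| = 22.9, H = (5.78, 21.7). Then |GH| = |H − G| = 9.52.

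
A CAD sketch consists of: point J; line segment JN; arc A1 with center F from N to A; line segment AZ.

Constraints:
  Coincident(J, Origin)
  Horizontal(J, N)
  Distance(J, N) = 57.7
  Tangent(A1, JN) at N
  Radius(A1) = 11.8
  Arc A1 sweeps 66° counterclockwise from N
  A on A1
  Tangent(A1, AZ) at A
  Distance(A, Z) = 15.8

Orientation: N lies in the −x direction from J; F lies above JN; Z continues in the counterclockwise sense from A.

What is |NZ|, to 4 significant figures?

27.49

J is at the origin; J and N share the same y with |JN| = 57.7 and N on the −x side, so N = (-57.70, 0.000). Tangency of A1 to JN means the radius FN is perpendicular to JN, so F = N + (0, 11.8) = (-57.70, 11.80). On A1, N sits at bearing -90° from F; a 66° counterclockwise sweep puts A at bearing -24°, so A = F + 11.8·(cos -24°, sin -24°) = (-46.92, 7.001). Tangency of A1 to AZ means the radius FA is perpendicular to AZ, so AZ runs along (−sin -24°, cos -24°); with |AZ| = 15.8, Z = (-40.49, 21.43). Then |NZ| = |Z − N| = 27.49.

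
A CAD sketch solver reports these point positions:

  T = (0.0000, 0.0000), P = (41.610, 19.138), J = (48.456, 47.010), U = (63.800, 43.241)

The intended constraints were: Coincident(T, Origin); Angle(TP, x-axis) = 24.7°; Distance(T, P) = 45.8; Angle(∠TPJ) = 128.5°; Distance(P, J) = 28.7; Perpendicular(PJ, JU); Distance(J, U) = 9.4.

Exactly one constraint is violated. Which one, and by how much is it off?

Distance(J, U) = 9.4 — off by 6.40.

T = (0.00, 0.00) ✓; TP at 24.70° ✓; |TP| = 45.80 ✓; ∠TPJ = 128.5° ✓; |PJ| = 28.70 ✓; ∠(PJ, JU) = 90.00° ✓; |JU| = 15.80 ✗.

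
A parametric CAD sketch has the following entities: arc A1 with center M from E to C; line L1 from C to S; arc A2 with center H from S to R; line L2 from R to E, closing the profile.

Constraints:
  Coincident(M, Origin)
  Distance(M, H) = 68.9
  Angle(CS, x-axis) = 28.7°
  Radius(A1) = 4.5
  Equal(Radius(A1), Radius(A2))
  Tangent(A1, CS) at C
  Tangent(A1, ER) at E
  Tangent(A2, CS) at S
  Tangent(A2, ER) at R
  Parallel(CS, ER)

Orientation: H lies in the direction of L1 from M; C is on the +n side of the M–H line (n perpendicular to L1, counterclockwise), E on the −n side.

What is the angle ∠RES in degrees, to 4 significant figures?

7.442°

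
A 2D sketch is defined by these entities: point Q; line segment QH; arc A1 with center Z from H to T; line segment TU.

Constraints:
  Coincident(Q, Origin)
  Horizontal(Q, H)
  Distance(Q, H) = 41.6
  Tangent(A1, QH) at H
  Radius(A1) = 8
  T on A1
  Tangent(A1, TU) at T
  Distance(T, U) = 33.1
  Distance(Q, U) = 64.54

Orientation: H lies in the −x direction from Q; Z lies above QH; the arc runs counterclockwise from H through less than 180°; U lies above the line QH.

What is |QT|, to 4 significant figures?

36.43

Q is at the origin; Q and H share the same y with |QH| = 41.6 and H on the −x side, so H = (-41.60, 0.000). A1 meets QH tangentially, so ZH is at right angles to QH, so Z = H + (0, 8) = (-41.60, 8.000). Since ZT ⟂ TU (tangency), |ZU| = √(8.0² + 33.1²) = 34.05 regardless of where T sits on A1. So U lies on both circle(Q, 64.54) and circle(Z, 34.05); the above-QH intersection is U = (-49.80, 41.05). T is the foot of the tangent from U: T = (-34.51, 11.70).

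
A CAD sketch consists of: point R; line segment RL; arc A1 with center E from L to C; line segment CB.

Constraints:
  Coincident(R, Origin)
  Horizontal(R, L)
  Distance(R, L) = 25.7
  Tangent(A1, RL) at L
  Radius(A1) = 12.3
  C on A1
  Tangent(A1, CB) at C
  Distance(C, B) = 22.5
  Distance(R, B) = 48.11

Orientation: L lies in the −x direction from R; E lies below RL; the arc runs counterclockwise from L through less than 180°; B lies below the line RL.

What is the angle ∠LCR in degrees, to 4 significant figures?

30.89°

Checks: R = (0.00, 0.00) ✓; |EC| = 12.30 ✓; ∠(EC, CB) = 90.00° ✓; |CB| = 22.50 ✓; |RB| = 48.11 ✓.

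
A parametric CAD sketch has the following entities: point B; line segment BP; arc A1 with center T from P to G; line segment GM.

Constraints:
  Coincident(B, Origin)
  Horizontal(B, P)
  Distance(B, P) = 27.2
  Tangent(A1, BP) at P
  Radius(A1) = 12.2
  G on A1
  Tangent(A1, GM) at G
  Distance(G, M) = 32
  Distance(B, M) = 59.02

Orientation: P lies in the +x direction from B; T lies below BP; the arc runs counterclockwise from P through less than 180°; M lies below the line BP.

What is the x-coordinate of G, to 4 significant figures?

17.97

Checks: |TG| = 12.20 ✓; ∠(TG, GM) = 90.00° ✓; |GM| = 32.00 ✓; |BM| = 59.02 ✓.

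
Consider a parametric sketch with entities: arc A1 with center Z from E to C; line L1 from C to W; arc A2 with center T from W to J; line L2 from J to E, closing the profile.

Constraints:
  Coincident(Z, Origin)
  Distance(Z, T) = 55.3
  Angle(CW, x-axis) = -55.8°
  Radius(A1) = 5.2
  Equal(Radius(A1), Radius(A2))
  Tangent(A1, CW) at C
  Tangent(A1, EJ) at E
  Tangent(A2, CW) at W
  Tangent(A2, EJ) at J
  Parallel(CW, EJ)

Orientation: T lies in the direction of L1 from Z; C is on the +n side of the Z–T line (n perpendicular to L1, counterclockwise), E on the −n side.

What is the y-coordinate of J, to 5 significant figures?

-48.660

The slot axis is L1's direction at -55.8°, so u = (cos -55.8°, sin -55.8°) = (0.56208, -0.82708) and n = (−sin -55.8°, cos -55.8°) = (0.82708, 0.56208). Z is at the origin and T lies 55.3 along u from Z, so T = 55.3·u = (31.083, -45.738). Tangency of A1 to both parallel lines with radius 5.2 puts C and E at Z ± 5.2·n: C = (4.3008, 2.9228), E = (-4.3008, -2.9228). Equal radii place W and J the same way about T: W = T + 5.2·n = (35.384, -42.815), J = T − 5.2·n = (26.782, -48.660). So J.y = -48.660.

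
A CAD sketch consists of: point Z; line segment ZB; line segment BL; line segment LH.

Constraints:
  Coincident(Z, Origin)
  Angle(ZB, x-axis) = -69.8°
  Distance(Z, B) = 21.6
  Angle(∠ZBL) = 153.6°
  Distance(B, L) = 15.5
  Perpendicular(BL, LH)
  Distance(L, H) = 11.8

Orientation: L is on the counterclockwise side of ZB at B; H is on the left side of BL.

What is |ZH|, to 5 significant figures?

34.916

Z is at the origin; ZB runs at -69.8° with length 21.6, so B = 21.6·(cos -69.8°, sin -69.8°) = (7.4584, -20.271). ∠ZBL = 153.6°, so BL runs at -69.8° + (180° − 153.6°) = -43.400° from the x-axis; with |BL| = 15.5, L = B + 15.5·(cos -43.400°, sin -43.400°) = (18.720, -30.921). BL is perpendicular to LH; with |LH| = 11.8 on the left of BL, H = L + 11.8·(0.68709, 0.72657) = (26.828, -22.348). Then |ZH| = |H − Z| = 34.916.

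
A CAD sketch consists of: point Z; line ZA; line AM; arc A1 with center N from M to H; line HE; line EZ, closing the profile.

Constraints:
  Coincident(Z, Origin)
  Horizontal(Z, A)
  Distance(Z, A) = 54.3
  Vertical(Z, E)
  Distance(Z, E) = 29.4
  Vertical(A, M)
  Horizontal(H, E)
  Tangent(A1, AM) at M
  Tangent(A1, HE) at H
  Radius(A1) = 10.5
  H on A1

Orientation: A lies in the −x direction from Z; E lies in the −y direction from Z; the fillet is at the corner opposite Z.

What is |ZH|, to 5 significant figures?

52.752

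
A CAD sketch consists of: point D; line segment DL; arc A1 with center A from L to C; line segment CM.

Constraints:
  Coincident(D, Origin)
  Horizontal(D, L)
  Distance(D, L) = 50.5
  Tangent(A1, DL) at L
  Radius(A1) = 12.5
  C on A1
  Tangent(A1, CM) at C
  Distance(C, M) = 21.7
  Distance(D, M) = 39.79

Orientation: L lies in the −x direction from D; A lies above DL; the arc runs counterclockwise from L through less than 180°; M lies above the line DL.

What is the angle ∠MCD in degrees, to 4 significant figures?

73.93°

Checks: D = (0.00, 0.00) ✓; |AC| = 12.50 ✓; ∠(AC, CM) = 90.00° ✓; |CM| = 21.70 ✓; |DM| = 39.79 ✓.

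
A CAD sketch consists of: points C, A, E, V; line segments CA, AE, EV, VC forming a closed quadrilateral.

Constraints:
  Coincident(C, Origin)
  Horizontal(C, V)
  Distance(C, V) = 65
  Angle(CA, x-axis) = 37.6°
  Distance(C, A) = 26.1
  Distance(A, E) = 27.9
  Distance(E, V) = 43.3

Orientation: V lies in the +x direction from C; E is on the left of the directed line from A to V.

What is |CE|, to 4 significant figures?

53.89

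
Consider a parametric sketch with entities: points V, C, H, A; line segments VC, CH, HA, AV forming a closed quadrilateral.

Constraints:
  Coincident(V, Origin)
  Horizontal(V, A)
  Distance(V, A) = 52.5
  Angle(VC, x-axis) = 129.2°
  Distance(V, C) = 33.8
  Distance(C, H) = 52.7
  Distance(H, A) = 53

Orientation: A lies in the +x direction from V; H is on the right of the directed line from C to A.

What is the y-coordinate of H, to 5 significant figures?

-20.260

Checks: V.y = 0.00, A.y = 0.00 ✓; |CH| = 52.70 ✓; |HA| = 53.00 ✓.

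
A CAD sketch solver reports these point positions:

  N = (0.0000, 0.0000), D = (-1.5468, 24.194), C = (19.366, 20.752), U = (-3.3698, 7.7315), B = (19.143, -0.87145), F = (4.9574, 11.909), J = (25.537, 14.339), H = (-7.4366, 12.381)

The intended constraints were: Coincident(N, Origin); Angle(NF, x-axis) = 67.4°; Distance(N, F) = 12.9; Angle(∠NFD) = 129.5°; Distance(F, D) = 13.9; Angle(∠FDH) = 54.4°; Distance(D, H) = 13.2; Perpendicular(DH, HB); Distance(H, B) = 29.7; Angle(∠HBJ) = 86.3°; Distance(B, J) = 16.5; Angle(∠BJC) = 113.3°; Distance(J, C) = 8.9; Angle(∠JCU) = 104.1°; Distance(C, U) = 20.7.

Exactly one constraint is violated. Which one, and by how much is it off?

Distance(C, U) = 20.7 — off by 5.50.

N = (0.00, 0.00) ✓; NF at 67.40° ✓; |NF| = 12.90 ✓; ∠NFD = 129.5° ✓; |FD| = 13.90 ✓; ∠FDH = 54.40° ✓; |DH| = 13.20 ✓; ∠(DH, HB) = 90.00° ✓; |HB| = 29.70 ✓; ∠HBJ = 86.30° ✓; |BJ| = 16.50 ✓; ∠BJC = 113.3° ✓; |JC| = 8.900 ✓; ∠JCU = 104.1° ✓; |CU| = 26.20 ✗.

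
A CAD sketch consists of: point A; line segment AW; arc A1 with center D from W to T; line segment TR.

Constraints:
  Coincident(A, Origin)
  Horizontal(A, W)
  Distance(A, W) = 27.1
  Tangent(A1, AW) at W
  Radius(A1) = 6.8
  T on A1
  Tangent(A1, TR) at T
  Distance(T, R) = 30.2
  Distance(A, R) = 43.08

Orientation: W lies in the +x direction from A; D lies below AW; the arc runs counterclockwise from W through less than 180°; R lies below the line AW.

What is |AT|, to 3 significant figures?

21.5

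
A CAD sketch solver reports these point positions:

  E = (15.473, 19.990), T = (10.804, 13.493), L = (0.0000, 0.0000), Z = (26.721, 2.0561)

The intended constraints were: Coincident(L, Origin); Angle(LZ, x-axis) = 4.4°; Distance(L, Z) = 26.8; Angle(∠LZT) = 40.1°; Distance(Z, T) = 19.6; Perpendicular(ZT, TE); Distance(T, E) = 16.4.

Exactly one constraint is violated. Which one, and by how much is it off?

Distance(T, E) = 16.4 — off by 8.40.

L = (0.00, 0.00) ✓; LZ at 4.400° ✓; |LZ| = 26.80 ✓; ∠LZT = 40.10° ✓; |ZT| = 19.60 ✓; ∠(ZT, TE) = 90.00° ✓; |TE| = 8.001 ✗.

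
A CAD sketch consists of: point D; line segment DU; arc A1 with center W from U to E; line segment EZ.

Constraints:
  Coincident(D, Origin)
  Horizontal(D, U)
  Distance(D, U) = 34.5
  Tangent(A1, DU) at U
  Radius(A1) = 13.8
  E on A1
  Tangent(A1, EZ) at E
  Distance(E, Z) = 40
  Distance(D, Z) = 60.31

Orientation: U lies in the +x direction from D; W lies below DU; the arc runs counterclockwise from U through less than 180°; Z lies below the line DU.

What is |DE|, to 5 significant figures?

25.728

Checks: |WE| = 13.80 ✓; ∠(WE, EZ) = 90.00° ✓; |EZ| = 40.00 ✓; |DZ| = 60.31 ✓.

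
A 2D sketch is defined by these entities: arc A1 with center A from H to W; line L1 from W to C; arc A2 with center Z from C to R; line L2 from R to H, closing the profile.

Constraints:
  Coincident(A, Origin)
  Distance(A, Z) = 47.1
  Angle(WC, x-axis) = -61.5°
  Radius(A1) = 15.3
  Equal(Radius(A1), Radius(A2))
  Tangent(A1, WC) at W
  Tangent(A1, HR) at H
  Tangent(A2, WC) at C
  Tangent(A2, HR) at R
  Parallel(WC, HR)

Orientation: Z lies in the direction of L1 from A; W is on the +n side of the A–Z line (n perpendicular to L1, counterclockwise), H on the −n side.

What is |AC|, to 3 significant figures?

49.5

The slot axis is L1's direction at -61.5°, so u = (cos -61.5°, sin -61.5°) = (0.477, -0.879) and n = (−sin -61.5°, cos -61.5°) = (0.879, 0.477). A is at the origin and Z lies 47.1 along u from A, so Z = 47.1·u = (22.5, -41.4). Tangency of A1 to both parallel lines with radius 15.3 puts W and H at A ± 15.3·n: W = (13.4, 7.30), H = (-13.4, -7.30). Equal radii place C and R the same way about Z: C = Z + 15.3·n = (35.9, -34.1), R = Z − 15.3·n = (9.03, -48.7). Then |AC| = |C − A| = 49.5.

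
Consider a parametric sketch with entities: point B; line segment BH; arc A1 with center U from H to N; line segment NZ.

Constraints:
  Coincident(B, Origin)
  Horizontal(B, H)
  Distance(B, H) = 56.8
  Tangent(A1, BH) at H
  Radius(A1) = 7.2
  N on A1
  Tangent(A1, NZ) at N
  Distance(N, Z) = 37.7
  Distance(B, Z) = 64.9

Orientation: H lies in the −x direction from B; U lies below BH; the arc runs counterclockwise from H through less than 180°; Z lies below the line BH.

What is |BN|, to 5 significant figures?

64.146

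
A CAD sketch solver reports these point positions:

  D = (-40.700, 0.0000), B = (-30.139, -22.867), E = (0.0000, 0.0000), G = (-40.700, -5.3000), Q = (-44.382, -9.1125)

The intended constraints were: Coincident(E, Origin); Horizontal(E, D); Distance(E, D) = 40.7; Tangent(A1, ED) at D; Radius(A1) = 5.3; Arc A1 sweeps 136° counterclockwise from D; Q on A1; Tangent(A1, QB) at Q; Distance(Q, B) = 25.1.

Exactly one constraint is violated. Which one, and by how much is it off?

Distance(Q, B) = 25.1 — off by 5.30.

E = (0.00, 0.00) ✓; E.y = 0.00, D.y = 0.00 ✓; |ED| = 40.70 ✓; ∠(GD, DE) = 90.00° ✓; |GD| = 5.300 ✓; bearing(G→Q) − bearing(G→D) = 136.0° ✓; |GQ| = 5.300 ✓; ∠(GQ, QB) = 90.00° ✓; |QB| = 19.80 ✗.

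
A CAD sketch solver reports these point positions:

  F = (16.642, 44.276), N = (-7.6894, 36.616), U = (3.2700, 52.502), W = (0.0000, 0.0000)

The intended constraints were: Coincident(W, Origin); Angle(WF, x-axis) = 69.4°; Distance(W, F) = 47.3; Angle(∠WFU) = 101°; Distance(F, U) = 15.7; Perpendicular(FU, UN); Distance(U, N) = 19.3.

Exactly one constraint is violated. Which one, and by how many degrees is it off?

Perpendicular(FU, UN) — off by 3.00°.

W = (0.00, 0.00) ✓; WF at 69.40° ✓; |WF| = 47.30 ✓; ∠WFU = 101.0° ✓; |FU| = 15.70 ✓; ∠(FU, UN) = 87.00° ✗; |UN| = 19.30 ✓.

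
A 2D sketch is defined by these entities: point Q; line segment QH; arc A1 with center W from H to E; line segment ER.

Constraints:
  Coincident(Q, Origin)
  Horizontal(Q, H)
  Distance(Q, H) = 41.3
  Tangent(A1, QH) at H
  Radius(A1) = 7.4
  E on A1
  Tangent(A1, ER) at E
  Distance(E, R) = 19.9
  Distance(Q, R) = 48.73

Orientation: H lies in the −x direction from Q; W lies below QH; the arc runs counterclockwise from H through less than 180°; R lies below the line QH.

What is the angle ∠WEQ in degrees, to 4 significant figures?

12.88°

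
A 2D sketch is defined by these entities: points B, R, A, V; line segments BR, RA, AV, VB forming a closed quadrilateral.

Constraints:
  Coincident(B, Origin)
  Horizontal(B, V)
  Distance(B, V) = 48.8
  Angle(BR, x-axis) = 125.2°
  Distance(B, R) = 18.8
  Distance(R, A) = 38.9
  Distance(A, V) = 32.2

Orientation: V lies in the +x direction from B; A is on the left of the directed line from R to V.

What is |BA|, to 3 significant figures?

36.1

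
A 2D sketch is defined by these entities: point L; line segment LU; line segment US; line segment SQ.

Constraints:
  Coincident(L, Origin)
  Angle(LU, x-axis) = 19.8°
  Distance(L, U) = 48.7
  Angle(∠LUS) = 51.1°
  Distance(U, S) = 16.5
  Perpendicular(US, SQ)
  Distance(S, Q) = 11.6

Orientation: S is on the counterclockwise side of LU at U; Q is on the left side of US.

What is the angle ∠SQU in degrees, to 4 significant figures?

54.89°

∠LUS = 51.1°, so US runs at 19.8° + (180° − 51.1°) = 148.7° from the x-axis; with |US| = 16.5, S = U + 16.5·(cos 148.7°, sin 148.7°) = (31.72, 25.07). US ⟂ SQ; with |SQ| = 11.6 on the left of US, Q = S + 11.6·(-0.5195, -0.8545) = (25.70, 15.16). Then cos ∠SQU = QS·QU / (|QS||QU|), giving 54.89°.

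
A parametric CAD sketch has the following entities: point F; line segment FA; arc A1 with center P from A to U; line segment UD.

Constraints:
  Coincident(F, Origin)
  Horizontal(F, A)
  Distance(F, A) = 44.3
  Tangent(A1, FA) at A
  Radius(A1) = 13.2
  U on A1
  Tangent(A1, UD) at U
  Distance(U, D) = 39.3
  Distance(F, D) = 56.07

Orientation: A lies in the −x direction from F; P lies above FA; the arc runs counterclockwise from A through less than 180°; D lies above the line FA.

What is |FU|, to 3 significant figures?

33.2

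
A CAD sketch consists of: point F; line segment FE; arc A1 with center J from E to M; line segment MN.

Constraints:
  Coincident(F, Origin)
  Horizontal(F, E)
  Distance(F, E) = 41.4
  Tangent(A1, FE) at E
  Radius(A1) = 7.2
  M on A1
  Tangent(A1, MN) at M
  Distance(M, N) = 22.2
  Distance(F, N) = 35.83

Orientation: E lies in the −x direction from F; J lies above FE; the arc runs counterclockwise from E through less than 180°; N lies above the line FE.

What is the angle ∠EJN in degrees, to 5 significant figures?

138.57°

Checks: |JM| = 7.200 ✓; ∠(JM, MN) = 90.00° ✓; |MN| = 22.20 ✓; |FN| = 35.83 ✓.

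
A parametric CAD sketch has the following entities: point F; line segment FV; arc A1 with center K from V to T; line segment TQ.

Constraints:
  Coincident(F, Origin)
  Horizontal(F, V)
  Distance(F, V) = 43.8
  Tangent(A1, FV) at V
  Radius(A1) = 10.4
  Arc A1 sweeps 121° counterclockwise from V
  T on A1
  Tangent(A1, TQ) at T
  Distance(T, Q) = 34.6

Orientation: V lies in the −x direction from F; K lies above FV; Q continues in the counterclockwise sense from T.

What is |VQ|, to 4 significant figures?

46.28

On A1, V sits at bearing -90° from K; a 121° counterclockwise sweep puts T at bearing 31°, so T = K + 10.4·(cos 31°, sin 31°) = (-34.89, 15.76). A1 meets TQ tangentially, so KT is at right angles to TQ, so TQ runs along (−sin 31°, cos 31°); with |TQ| = 34.6, Q = (-52.71, 45.41). Then |VQ| = |Q − V| = 46.28.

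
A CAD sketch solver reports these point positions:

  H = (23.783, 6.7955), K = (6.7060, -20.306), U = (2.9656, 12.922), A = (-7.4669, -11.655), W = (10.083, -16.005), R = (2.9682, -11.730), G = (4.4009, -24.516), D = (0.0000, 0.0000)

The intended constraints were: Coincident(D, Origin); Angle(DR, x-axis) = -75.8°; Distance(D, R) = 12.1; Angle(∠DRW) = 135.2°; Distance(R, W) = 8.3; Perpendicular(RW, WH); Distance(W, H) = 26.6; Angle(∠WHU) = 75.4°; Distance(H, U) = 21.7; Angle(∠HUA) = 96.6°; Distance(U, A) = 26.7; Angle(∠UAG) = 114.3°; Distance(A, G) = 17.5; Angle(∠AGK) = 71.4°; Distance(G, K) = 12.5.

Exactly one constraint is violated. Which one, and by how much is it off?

Distance(G, K) = 12.5 — off by 7.70.

D = (0.00, 0.00) ✓; DR at -75.80° ✓; |DR| = 12.10 ✓; ∠DRW = 135.2° ✓; |RW| = 8.300 ✓; ∠(RW, WH) = 90.00° ✓; |WH| = 26.60 ✓; ∠WHU = 75.40° ✓; |HU| = 21.70 ✓; ∠HUA = 96.60° ✓; |UA| = 26.70 ✓; ∠UAG = 114.3° ✓; |AG| = 17.50 ✓; ∠AGK = 71.40° ✓; |GK| = 4.800 ✗.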